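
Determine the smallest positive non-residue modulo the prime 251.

(2/251) = −1, so 2 is the smallest positive non-residue mod 251.

2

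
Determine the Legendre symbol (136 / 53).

-1

First reduce: 136 ≡ 30 (mod 53).
Pull out 2: since 53 ≡ 5 (mod 8), (2/53) = -1.
Reciprocity: 15 ≡ 3 and 53 ≡ 1 (mod 4), so (15/53) = +(53/15).
Reduce top mod 15: now compute (8/15).
Pull out 2^3: since 15 ≡ 7 (mod 8), (2/15) = +1, so (2/15)^3 = +1.
Reached (1/15) = 1. Collecting the sign flips along the way, the symbol is -1.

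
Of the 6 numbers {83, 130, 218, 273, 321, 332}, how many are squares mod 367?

(83/367) = +1 → QR.
(130/367) = -1 → non-residue.
(218/367) = -1 → non-residue.
(273/367) = -1 → non-residue.
(321/367) = -1 → non-residue.
(332/367) = +1 → QR.
Total quadratic residues among the 6: 2.

2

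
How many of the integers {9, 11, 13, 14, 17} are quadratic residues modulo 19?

3

(9/19) = +1 → QR.
(11/19) = +1 → QR.
(13/19) = -1 → non-residue.
(14/19) = -1 → non-residue.
(17/19) = +1 → QR.
Total quadratic residues among the 5: 3.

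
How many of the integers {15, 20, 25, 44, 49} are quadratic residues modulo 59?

4

(15/59) = +1 → QR.
(20/59) = +1 → QR.
(25/59) = +1 → QR.
(44/59) = -1 → non-residue.
(49/59) = +1 → QR.
Total quadratic residues among the 5: 4.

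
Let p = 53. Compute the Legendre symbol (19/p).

Reciprocity: 19 ≡ 3 and 53 ≡ 1 (mod 4), so (19/53) = +(53/19).
Reduce top mod 19: now compute (15/19).
Reciprocity: 15 ≡ 3 and 19 ≡ 3 (mod 4), so (15/19) = −(19/15).
Reduce top mod 15: now compute (4/15).
Pull out 2^2: since 15 ≡ 7 (mod 8), (2/15) = +1, so (2/15)^2 = +1.
Reached (1/15) = 1. Collecting the sign flips along the way, the symbol is -1.

-1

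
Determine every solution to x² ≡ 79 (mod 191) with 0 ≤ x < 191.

35, 156

Since 191 ≡ 3 (mod 4), a square root of 79 is 79^((191+1)/4) = 79^48 mod 191.
Repeated squaring: 79^2≡129, 79^4≡24, 79^8≡3, 79^16≡9, 79^32≡81 (mod 191).
79^48 = 79^(32+16) ≡ 156 (mod 191).
Check: 156² = 24336 ≡ 79 (mod 191). The two roots are 35 and 156.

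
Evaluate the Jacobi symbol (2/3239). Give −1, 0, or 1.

Pull out 2: since 3239 ≡ 7 (mod 8), (2/3239) = +1.
Reached (1/3239) = 1. Collecting the sign flips along the way, the symbol is +1.

1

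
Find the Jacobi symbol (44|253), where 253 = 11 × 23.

Pull out 2^2: since 253 ≡ 5 (mod 8), (2/253) = -1, so (2/253)^2 = +1.
Reciprocity: 11 ≡ 3 and 253 ≡ 1 (mod 4), so (11/253) = +(253/11).
Reduce top mod 11: now compute (0/11).
Top reduces to 0: gcd > 1, so the symbol is 0.

0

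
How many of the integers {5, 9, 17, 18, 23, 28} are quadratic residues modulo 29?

(5/29) = +1 → QR.
(9/29) = +1 → QR.
(17/29) = -1 → non-residue.
(18/29) = -1 → non-residue.
(23/29) = +1 → QR.
(28/29) = +1 → QR.
Total quadratic residues among the 6: 4.

4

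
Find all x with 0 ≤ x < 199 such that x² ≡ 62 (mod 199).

96, 103

Since 199 ≡ 3 (mod 4), a square root of 62 is 62^((199+1)/4) = 62^50 mod 199.
Repeated squaring: 62^2≡63, 62^4≡188, 62^8≡121, 62^16≡114, 62^32≡61 (mod 199).
62^50 = 62^(32+16+2) ≡ 103 (mod 199).
Check: 103² = 10609 ≡ 62 (mod 199). The two roots are 96 and 103.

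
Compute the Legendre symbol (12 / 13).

Euler's criterion: (12/13) ≡ 12^6 (mod 13).
12^2 ≡ 1 (mod 13)
12^4 ≡ 1 (mod 13)
12^6 = 12^(4+2) ≡ 1 (mod 13).
Result is 1, so (12/13) = 1.

1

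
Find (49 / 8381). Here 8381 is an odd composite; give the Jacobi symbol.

Reciprocity: 49 ≡ 1 and 8381 ≡ 1 (mod 4), so (49/8381) = +(8381/49).
Reduce top mod 49: now compute (2/49).
Pull out 2: since 49 ≡ 1 (mod 8), (2/49) = +1.
Reached (1/49) = 1. Collecting the sign flips along the way, the symbol is +1.

1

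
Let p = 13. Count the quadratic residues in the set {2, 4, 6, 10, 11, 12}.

3

(2/13) = -1 → non-residue.
(4/13) = +1 → QR.
(6/13) = -1 → non-residue.
(10/13) = +1 → QR.
(11/13) = -1 → non-residue.
(12/13) = +1 → QR.
Total quadratic residues among the 6: 3.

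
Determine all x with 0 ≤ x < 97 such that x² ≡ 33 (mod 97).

97 ≡ 1 (mod 4), so we find a root by search.
Trying successive values, 18² = 324 ≡ 33 (mod 97). The other root is 97 − 18 = 79.

18, 79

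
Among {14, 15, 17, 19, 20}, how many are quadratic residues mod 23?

0

(14/23) = -1 → non-residue.
(15/23) = -1 → non-residue.
(17/23) = -1 → non-residue.
(19/23) = -1 → non-residue.
(20/23) = -1 → non-residue.
Total quadratic residues among the 5: 0.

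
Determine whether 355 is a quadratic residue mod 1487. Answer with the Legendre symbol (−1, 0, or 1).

Reciprocity: 355 ≡ 3 and 1487 ≡ 3 (mod 4), so (355/1487) = −(1487/355).
Reduce top mod 355: now compute (67/355).
Reciprocity: 67 ≡ 3 and 355 ≡ 3 (mod 4), so (67/355) = −(355/67).
Reduce top mod 67: now compute (20/67).
Pull out 2^2: since 67 ≡ 3 (mod 8), (2/67) = -1, so (2/67)^2 = +1.
Reciprocity: 5 ≡ 1 and 67 ≡ 3 (mod 4), so (5/67) = +(67/5).
Reduce top mod 5: now compute (2/5).
Pull out 2: since 5 ≡ 5 (mod 8), (2/5) = -1.
Reached (1/5) = 1. Collecting the sign flips along the way, the symbol is -1.

-1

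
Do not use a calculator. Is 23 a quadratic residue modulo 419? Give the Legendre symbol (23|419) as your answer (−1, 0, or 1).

Euler's criterion: (23/419) ≡ 23^209 (mod 419).
23^2 ≡ 110 (mod 419)
23^4 ≡ 368 (mod 419)
23^8 ≡ 87 (mod 419)
23^16 ≡ 27 (mod 419)
23^32 ≡ 310 (mod 419)
23^64 ≡ 149 (mod 419)
23^128 ≡ 413 (mod 419)
23^209 = 23^(128+64+16+1) ≡ 1 (mod 419).
Result is 1, so (23/419) = 1.

1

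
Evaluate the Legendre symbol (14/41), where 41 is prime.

-1

Pull out 2: since 41 ≡ 1 (mod 8), (2/41) = +1.
Reciprocity: 7 ≡ 3 and 41 ≡ 1 (mod 4), so (7/41) = +(41/7).
Reduce top mod 7: now compute (6/7).
Pull out 2: since 7 ≡ 7 (mod 8), (2/7) = +1.
Reciprocity: 3 ≡ 3 and 7 ≡ 3 (mod 4), so (3/7) = −(7/3).
Reduce top mod 3: now compute (1/3).
Reached (1/3) = 1. Collecting the sign flips along the way, the symbol is -1.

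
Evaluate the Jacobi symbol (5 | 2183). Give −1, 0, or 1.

-1

Reciprocity: 5 ≡ 1 and 2183 ≡ 3 (mod 4), so (5/2183) = +(2183/5).
Reduce top mod 5: now compute (3/5).
Reciprocity: 3 ≡ 3 and 5 ≡ 1 (mod 4), so (3/5) = +(5/3).
Reduce top mod 3: now compute (2/3).
Pull out 2: since 3 ≡ 3 (mod 8), (2/3) = -1.
Reached (1/3) = 1. Collecting the sign flips along the way, the symbol is -1.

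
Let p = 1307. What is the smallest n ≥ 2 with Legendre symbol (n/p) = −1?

(2/1307) = −1, so 2 is the smallest positive non-residue mod 1307.

2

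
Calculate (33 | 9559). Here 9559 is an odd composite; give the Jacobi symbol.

Reciprocity: 33 ≡ 1 and 9559 ≡ 3 (mod 4), so (33/9559) = +(9559/33).
Reduce top mod 33: now compute (22/33).
Pull out 2: since 33 ≡ 1 (mod 8), (2/33) = +1.
Reciprocity: 11 ≡ 3 and 33 ≡ 1 (mod 4), so (11/33) = +(33/11).
Reduce top mod 11: now compute (0/11).
Top reduces to 0: gcd > 1, so the symbol is 0.

0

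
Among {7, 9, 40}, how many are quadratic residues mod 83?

3

(7/83) = +1 → QR.
(9/83) = +1 → QR.
(40/83) = +1 → QR.
Total quadratic residues among the 3: 3.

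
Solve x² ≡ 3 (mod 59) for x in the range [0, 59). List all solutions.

Since 59 ≡ 3 (mod 4), a square root of 3 is 3^((59+1)/4) = 3^15 mod 59.
Repeated squaring: 3^2≡9, 3^4≡22, 3^8≡12 (mod 59).
3^15 = 3^(8+4+2+1) ≡ 48 (mod 59).
Check: 48² = 2304 ≡ 3 (mod 59). The two roots are 11 and 48.

11, 48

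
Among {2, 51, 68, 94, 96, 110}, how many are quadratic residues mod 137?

(2/137) = +1 → QR.
(51/137) = -1 → non-residue.
(68/137) = +1 → QR.
(94/137) = -1 → non-residue.
(96/137) = -1 → non-residue.
(110/137) = -1 → non-residue.
Total quadratic residues among the 6: 2.

2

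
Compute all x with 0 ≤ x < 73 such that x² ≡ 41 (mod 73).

73 ≡ 1 (mod 4), so we find a root by search.
Trying successive values, 25² = 625 ≡ 41 (mod 73). The other root is 73 − 25 = 48.

25, 48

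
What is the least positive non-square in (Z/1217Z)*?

3

(2/1217) = +1, so 2 is a residue.
(3/1217) = −1, so 3 is the smallest positive non-residue mod 1217.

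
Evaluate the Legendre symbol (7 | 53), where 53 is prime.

1

Euler's criterion: (7/53) ≡ 7^26 (mod 53).
7^2 ≡ 49 (mod 53)
7^4 ≡ 16 (mod 53)
7^8 ≡ 44 (mod 53)
7^16 ≡ 28 (mod 53)
7^26 = 7^(16+8+2) ≡ 1 (mod 53).
Result is 1, so (7/53) = 1.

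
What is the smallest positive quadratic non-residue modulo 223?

(2/223) = +1, so 2 is a residue.
(3/223) = −1, so 3 is the smallest positive non-residue mod 223.

3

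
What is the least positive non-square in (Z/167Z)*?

(2/167) = +1, so 2 is a residue.
(3/167) = +1, so 3 is a residue.
(4/167) = +1, so 4 is a residue.
(5/167) = −1, so 5 is the smallest positive non-residue mod 167.

5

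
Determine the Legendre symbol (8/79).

Euler's criterion: (8/79) ≡ 8^39 (mod 79).
8^2 ≡ 64 (mod 79)
8^4 ≡ 67 (mod 79)
8^8 ≡ 65 (mod 79)
8^16 ≡ 38 (mod 79)
8^32 ≡ 22 (mod 79)
8^39 = 8^(32+4+2+1) ≡ 1 (mod 79).
Result is 1, so (8/79) = 1.

1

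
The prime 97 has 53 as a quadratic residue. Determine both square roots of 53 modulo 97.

21, 76

97 ≡ 1 (mod 4), so we find a root by search.
Trying successive values, 21² = 441 ≡ 53 (mod 97). The other root is 97 − 21 = 76.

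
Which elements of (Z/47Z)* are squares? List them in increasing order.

Square k = 1,…,23 (k and 47−k give the same square):
1²=1, 2²=4, 3²=9, 4²=16, 5²=25, 6²=36, 7²≡2, 8²≡17, 9²≡34, 10²≡6, 11²≡27, 12²≡3, 13²≡28, 14²≡8, 15²≡37, 16²≡21, 17²≡7, 18²≡42, 19²≡32, 20²≡24, 21²≡18, 22²≡14, 23²≡12 (mod 47).
So the quadratic residues mod 47 are {1, 2, 3, 4, 6, 7, 8, 9, 12, 14, 16, 17, 18, 21, 24, 25, 27, 28, 32, 34, 36, 37, 42}.

1,2,3,4,6,7,8,9,12,14,16,17,18,21,24,25,27,28,32,34,36,37,42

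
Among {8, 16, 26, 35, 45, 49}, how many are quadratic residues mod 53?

2

(8/53) = -1 → non-residue.
(16/53) = +1 → QR.
(26/53) = -1 → non-residue.
(35/53) = -1 → non-residue.
(45/53) = -1 → non-residue.
(49/53) = +1 → QR.
Total quadratic residues among the 6: 2.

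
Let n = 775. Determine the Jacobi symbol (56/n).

1

Pull out 2^3: since 775 ≡ 7 (mod 8), (2/775) = +1, so (2/775)^3 = +1.
Reciprocity: 7 ≡ 3 and 775 ≡ 3 (mod 4), so (7/775) = −(775/7).
Reduce top mod 7: now compute (5/7).
Reciprocity: 5 ≡ 1 and 7 ≡ 3 (mod 4), so (5/7) = +(7/5).
Reduce top mod 5: now compute (2/5).
Pull out 2: since 5 ≡ 5 (mod 8), (2/5) = -1.
Reached (1/5) = 1. Collecting the sign flips along the way, the symbol is +1.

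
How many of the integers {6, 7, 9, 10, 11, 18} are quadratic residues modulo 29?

(6/29) = +1 → QR.
(7/29) = +1 → QR.
(9/29) = +1 → QR.
(10/29) = -1 → non-residue.
(11/29) = -1 → non-residue.
(18/29) = -1 → non-residue.
Total quadratic residues among the 6: 3.

3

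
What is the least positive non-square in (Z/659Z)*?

2

(2/659) = −1, so 2 is the smallest positive non-residue mod 659.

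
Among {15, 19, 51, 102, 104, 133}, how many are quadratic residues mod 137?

3

(15/137) = +1 → QR.
(19/137) = +1 → QR.
(51/137) = -1 → non-residue.
(102/137) = -1 → non-residue.
(104/137) = -1 → non-residue.
(133/137) = +1 → QR.
Total quadratic residues among the 6: 3.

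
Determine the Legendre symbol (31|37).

-1

Reciprocity: 31 ≡ 3 and 37 ≡ 1 (mod 4), so (31/37) = +(37/31).
Reduce top mod 31: now compute (6/31).
Pull out 2: since 31 ≡ 7 (mod 8), (2/31) = +1.
Reciprocity: 3 ≡ 3 and 31 ≡ 3 (mod 4), so (3/31) = −(31/3).
Reduce top mod 3: now compute (1/3).
Reached (1/3) = 1. Collecting the sign flips along the way, the symbol is -1.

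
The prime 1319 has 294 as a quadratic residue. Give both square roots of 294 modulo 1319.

Since 1319 ≡ 3 (mod 4), a square root of 294 is 294^((1319+1)/4) = 294^330 mod 1319.
Repeated squaring: 294^2≡701, 294^4≡733, 294^8≡456, 294^16≡853, 294^32≡840, 294^64≡1254, 294^128≡268, 294^256≡598 (mod 1319).
294^330 = 294^(256+64+8+2) ≡ 83 (mod 1319).
Check: 83² = 6889 ≡ 294 (mod 1319). The two roots are 83 and 1236.

83, 1236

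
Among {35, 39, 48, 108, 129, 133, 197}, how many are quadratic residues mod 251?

5

(35/251) = +1 → QR.
(39/251) = +1 → QR.
(48/251) = +1 → QR.
(108/251) = +1 → QR.
(129/251) = -1 → non-residue.
(133/251) = -1 → non-residue.
(197/251) = +1 → QR.
Total quadratic residues among the 7: 5.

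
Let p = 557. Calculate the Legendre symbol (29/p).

Reciprocity: 29 ≡ 1 and 557 ≡ 1 (mod 4), so (29/557) = +(557/29).
Reduce top mod 29: now compute (6/29).
Pull out 2: since 29 ≡ 5 (mod 8), (2/29) = -1.
Reciprocity: 3 ≡ 3 and 29 ≡ 1 (mod 4), so (3/29) = +(29/3).
Reduce top mod 3: now compute (2/3).
Pull out 2: since 3 ≡ 3 (mod 8), (2/3) = -1.
Reached (1/3) = 1. Collecting the sign flips along the way, the symbol is +1.

1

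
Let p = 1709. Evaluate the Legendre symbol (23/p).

Reciprocity: 23 ≡ 3 and 1709 ≡ 1 (mod 4), so (23/1709) = +(1709/23).
Reduce top mod 23: now compute (7/23).
Reciprocity: 7 ≡ 3 and 23 ≡ 3 (mod 4), so (7/23) = −(23/7).
Reduce top mod 7: now compute (2/7).
Pull out 2: since 7 ≡ 7 (mod 8), (2/7) = +1.
Reached (1/7) = 1. Collecting the sign flips along the way, the symbol is -1.

-1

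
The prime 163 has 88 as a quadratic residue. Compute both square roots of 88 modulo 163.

67, 96

Since 163 ≡ 3 (mod 4), a square root of 88 is 88^((163+1)/4) = 88^41 mod 163.
Repeated squaring: 88^2≡83, 88^4≡43, 88^8≡56, 88^16≡39, 88^32≡54 (mod 163).
88^41 = 88^(32+8+1) ≡ 96 (mod 163).
Check: 96² = 9216 ≡ 88 (mod 163). The two roots are 67 and 96.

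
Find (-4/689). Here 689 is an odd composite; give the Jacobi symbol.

First reduce: -4 ≡ 685 (mod 689).
Reciprocity: 685 ≡ 1 and 689 ≡ 1 (mod 4), so (685/689) = +(689/685).
Reduce top mod 685: now compute (4/685).
Pull out 2^2: since 685 ≡ 5 (mod 8), (2/685) = -1, so (2/685)^2 = +1.
Reached (1/685) = 1. Collecting the sign flips along the way, the symbol is +1.

1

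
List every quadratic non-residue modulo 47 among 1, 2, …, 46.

Square k = 1,…,23 (k and 47−k give the same square):
1²=1, 2²=4, 3²=9, 4²=16, 5²=25, 6²=36, 7²≡2, 8²≡17, 9²≡34, 10²≡6, 11²≡27, 12²≡3, 13²≡28, 14²≡8, 15²≡37, 16²≡21, 17²≡7, 18²≡42, 19²≡32, 20²≡24, 21²≡18, 22²≡14, 23²≡12 (mod 47).
The residues are {1, 2, 3, 4, 6, 7, 8, 9, 12, 14, 16, 17, 18, 21, 24, 25, 27, 28, 32, 34, 36, 37, 42}; the non-residues are the remaining 23 nonzero classes.

5,10,11,13,15,19,20,22,23,26,29,30,31,33,35,38,39,40,41,43,44,45,46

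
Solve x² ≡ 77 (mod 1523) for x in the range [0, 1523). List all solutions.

40, 1483

Since 1523 ≡ 3 (mod 4), a square root of 77 is 77^((1523+1)/4) = 77^381 mod 1523.
Repeated squaring: 77^2≡1360, 77^4≡678, 77^8≡1261, 77^16≡109, 77^32≡1220, 77^64≡429, 77^128≡1281, 77^256≡690 (mod 1523).
77^381 = 77^(256+64+32+16+8+4+1) ≡ 40 (mod 1523).
Check: 40² = 1600 ≡ 77 (mod 1523). The two roots are 40 and 1483.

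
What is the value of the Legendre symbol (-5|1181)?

Euler's criterion: (-5/1181) ≡ 1176^590 (mod 1181).
1176^2 ≡ 25 (mod 1181)
1176^4 ≡ 625 (mod 1181)
1176^8 ≡ 895 (mod 1181)
1176^16 ≡ 307 (mod 1181)
1176^32 ≡ 950 (mod 1181)
1176^64 ≡ 216 (mod 1181)
1176^128 ≡ 597 (mod 1181)
1176^256 ≡ 928 (mod 1181)
1176^512 ≡ 235 (mod 1181)
1176^590 = 1176^(512+64+8+4+2) ≡ 1 (mod 1181).
Result is 1, so (-5/1181) = 1.

1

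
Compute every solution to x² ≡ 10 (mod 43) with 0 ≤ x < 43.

Since 43 ≡ 3 (mod 4), a square root of 10 is 10^((43+1)/4) = 10^11 mod 43.
Repeated squaring: 10^2≡14, 10^4≡24, 10^8≡17 (mod 43).
10^11 = 10^(8+2+1) ≡ 15 (mod 43).
Check: 15² = 225 ≡ 10 (mod 43). The two roots are 15 and 28.

15, 28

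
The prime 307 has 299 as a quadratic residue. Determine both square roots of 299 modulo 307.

91, 216

Since 307 ≡ 3 (mod 4), a square root of 299 is 299^((307+1)/4) = 299^77 mod 307.
Repeated squaring: 299^2≡64, 299^4≡105, 299^8≡280, 299^16≡115, 299^32≡24, 299^64≡269 (mod 307).
299^77 = 299^(64+8+4+1) ≡ 216 (mod 307).
Check: 216² = 46656 ≡ 299 (mod 307). The two roots are 91 and 216.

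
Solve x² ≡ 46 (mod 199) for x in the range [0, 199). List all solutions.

Since 199 ≡ 3 (mod 4), a square root of 46 is 46^((199+1)/4) = 46^50 mod 199.
Repeated squaring: 46^2≡126, 46^4≡155, 46^8≡145, 46^16≡130, 46^32≡184 (mod 199).
46^50 = 46^(32+16+2) ≡ 65 (mod 199).
Check: 65² = 4225 ≡ 46 (mod 199). The two roots are 65 and 134.

65, 134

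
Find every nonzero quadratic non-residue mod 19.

Square k = 1,…,9 (k and 19−k give the same square):
1²=1, 2²=4, 3²=9, 4²=16, 5²≡6, 6²≡17, 7²≡11, 8²≡7, 9²≡5 (mod 19).
The residues are {1, 4, 5, 6, 7, 9, 11, 16, 17}; the non-residues are the remaining 9 nonzero classes.

2, 3, 8, 10, 12, 13, 14, 15, 18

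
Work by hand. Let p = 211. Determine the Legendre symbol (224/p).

First reduce: 224 ≡ 13 (mod 211).
Reciprocity: 13 ≡ 1 and 211 ≡ 3 (mod 4), so (13/211) = +(211/13).
Reduce top mod 13: now compute (3/13).
Reciprocity: 3 ≡ 3 and 13 ≡ 1 (mod 4), so (3/13) = +(13/3).
Reduce top mod 3: now compute (1/3).
Reached (1/3) = 1. Collecting the sign flips along the way, the symbol is +1.

1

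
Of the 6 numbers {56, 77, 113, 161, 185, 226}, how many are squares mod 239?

(56/239) = -1 → non-residue.
(77/239) = -1 → non-residue.
(113/239) = +1 → QR.
(161/239) = +1 → QR.
(185/239) = -1 → non-residue.
(226/239) = +1 → QR.
Total quadratic residues among the 6: 3.

3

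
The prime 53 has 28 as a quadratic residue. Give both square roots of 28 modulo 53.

9, 44

53 ≡ 1 (mod 4), so we find a root by search.
Trying successive values, 9² = 81 ≡ 28 (mod 53). The other root is 53 − 9 = 44.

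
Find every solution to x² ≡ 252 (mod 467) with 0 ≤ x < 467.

149, 318

Since 467 ≡ 3 (mod 4), a square root of 252 is 252^((467+1)/4) = 252^117 mod 467.
Repeated squaring: 252^2≡459, 252^4≡64, 252^8≡360, 252^16≡241, 252^32≡173, 252^64≡41 (mod 467).
252^117 = 252^(64+32+16+4+1) ≡ 149 (mod 467).
Check: 149² = 22201 ≡ 252 (mod 467). The two roots are 149 and 318.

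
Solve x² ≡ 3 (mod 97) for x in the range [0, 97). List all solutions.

10, 87

97 ≡ 1 (mod 4), so we find a root by search.
Trying successive values, 10² = 100 ≡ 3 (mod 97). The other root is 97 − 10 = 87.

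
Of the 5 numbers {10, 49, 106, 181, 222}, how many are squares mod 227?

4

(10/227) = +1 → QR.
(49/227) = +1 → QR.
(106/227) = -1 → non-residue.
(181/227) = +1 → QR.
(222/227) = +1 → QR.
Total quadratic residues among the 5: 4.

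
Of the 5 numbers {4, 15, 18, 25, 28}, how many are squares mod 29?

3

(4/29) = +1 → QR.
(15/29) = -1 → non-residue.
(18/29) = -1 → non-residue.
(25/29) = +1 → QR.
(28/29) = +1 → QR.
Total quadratic residues among the 5: 3.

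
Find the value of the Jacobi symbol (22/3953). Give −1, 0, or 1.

1

Pull out 2: since 3953 ≡ 1 (mod 8), (2/3953) = +1.
Reciprocity: 11 ≡ 3 and 3953 ≡ 1 (mod 4), so (11/3953) = +(3953/11).
Reduce top mod 11: now compute (4/11).
Pull out 2^2: since 11 ≡ 3 (mod 8), (2/11) = -1, so (2/11)^2 = +1.
Reached (1/11) = 1. Collecting the sign flips along the way, the symbol is +1.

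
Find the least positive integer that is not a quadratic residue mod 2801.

(2/2801) = +1, so 2 is a residue.
(3/2801) = −1, so 3 is the smallest positive non-residue mod 2801.

3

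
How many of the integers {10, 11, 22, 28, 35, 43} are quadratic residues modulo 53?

(10/53) = +1 → QR.
(11/53) = +1 → QR.
(22/53) = -1 → non-residue.
(28/53) = +1 → QR.
(35/53) = -1 → non-residue.
(43/53) = +1 → QR.
Total quadratic residues among the 6: 4.

4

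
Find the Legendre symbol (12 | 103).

Euler's criterion: (12/103) ≡ 12^51 (mod 103).
12^2 ≡ 41 (mod 103)
12^4 ≡ 33 (mod 103)
12^8 ≡ 59 (mod 103)
12^16 ≡ 82 (mod 103)
12^32 ≡ 29 (mod 103)
12^51 = 12^(32+16+2+1) ≡ 102 (mod 103).
Result is 102 ≡ −1, so (12/103) = −1.

-1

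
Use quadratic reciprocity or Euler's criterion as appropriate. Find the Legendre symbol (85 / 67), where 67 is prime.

Euler's criterion: (85/67) ≡ 18^33 (mod 67).
18^2 ≡ 56 (mod 67)
18^4 ≡ 54 (mod 67)
18^8 ≡ 35 (mod 67)
18^16 ≡ 19 (mod 67)
18^32 ≡ 26 (mod 67)
18^33 = 18^(32+1) ≡ 66 (mod 67).
Result is 66 ≡ −1, so (85/67) = −1.

-1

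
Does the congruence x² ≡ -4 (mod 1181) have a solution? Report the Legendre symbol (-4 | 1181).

First reduce: -4 ≡ 1177 (mod 1181).
Reciprocity: 1177 ≡ 1 and 1181 ≡ 1 (mod 4), so (1177/1181) = +(1181/1177).
Reduce top mod 1177: now compute (4/1177).
Pull out 2^2: since 1177 ≡ 1 (mod 8), (2/1177) = +1, so (2/1177)^2 = +1.
Reached (1/1177) = 1. Collecting the sign flips along the way, the symbol is +1.

1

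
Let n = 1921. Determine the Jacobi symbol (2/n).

1

Pull out 2: since 1921 ≡ 1 (mod 8), (2/1921) = +1.
Reached (1/1921) = 1. Collecting the sign flips along the way, the symbol is +1.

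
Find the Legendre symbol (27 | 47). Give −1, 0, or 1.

Euler's criterion: (27/47) ≡ 27^23 (mod 47).
27^2 ≡ 24 (mod 47)
27^4 ≡ 12 (mod 47)
27^8 ≡ 3 (mod 47)
27^16 ≡ 9 (mod 47)
27^23 = 27^(16+4+2+1) ≡ 1 (mod 47).
Result is 1, so (27/47) = 1.

1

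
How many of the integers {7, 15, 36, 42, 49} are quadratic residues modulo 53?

5

(7/53) = +1 → QR.
(15/53) = +1 → QR.
(36/53) = +1 → QR.
(42/53) = +1 → QR.
(49/53) = +1 → QR.
Total quadratic residues among the 5: 5.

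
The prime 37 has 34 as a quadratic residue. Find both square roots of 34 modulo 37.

37 ≡ 1 (mod 4), so we find a root by search.
Trying successive values, 16² = 256 ≡ 34 (mod 37). The other root is 37 − 16 = 21.

16, 21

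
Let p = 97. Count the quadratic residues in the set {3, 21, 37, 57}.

1

(3/97) = +1 → QR.
(21/97) = -1 → non-residue.
(37/97) = -1 → non-residue.
(57/97) = -1 → non-residue.
Total quadratic residues among the 4: 1.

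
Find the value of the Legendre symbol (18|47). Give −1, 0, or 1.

1

Euler's criterion: (18/47) ≡ 18^23 (mod 47).
18^2 ≡ 42 (mod 47)
18^4 ≡ 25 (mod 47)
18^8 ≡ 14 (mod 47)
18^16 ≡ 8 (mod 47)
18^23 = 18^(16+4+2+1) ≡ 1 (mod 47).
Result is 1, so (18/47) = 1.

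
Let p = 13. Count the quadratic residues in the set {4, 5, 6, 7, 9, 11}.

(4/13) = +1 → QR.
(5/13) = -1 → non-residue.
(6/13) = -1 → non-residue.
(7/13) = -1 → non-residue.
(9/13) = +1 → QR.
(11/13) = -1 → non-residue.
Total quadratic residues among the 6: 2.

2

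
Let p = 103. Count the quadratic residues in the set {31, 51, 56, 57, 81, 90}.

(31/103) = -1 → non-residue.
(51/103) = -1 → non-residue.
(56/103) = +1 → QR.
(57/103) = -1 → non-residue.
(81/103) = +1 → QR.
(90/103) = -1 → non-residue.
Total quadratic residues among the 6: 2.

2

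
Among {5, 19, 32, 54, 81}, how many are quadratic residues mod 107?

2

(5/107) = -1 → non-residue.
(19/107) = +1 → QR.
(32/107) = -1 → non-residue.
(54/107) = -1 → non-residue.
(81/107) = +1 → QR.
Total quadratic residues among the 5: 2.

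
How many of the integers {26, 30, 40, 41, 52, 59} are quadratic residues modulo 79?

(26/79) = +1 → QR.
(30/79) = -1 → non-residue.
(40/79) = +1 → QR.
(41/79) = -1 → non-residue.
(52/79) = +1 → QR.
(59/79) = -1 → non-residue.
Total quadratic residues among the 6: 3.

3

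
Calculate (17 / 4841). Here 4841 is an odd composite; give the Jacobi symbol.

1

Reciprocity: 17 ≡ 1 and 4841 ≡ 1 (mod 4), so (17/4841) = +(4841/17).
Reduce top mod 17: now compute (13/17).
Reciprocity: 13 ≡ 1 and 17 ≡ 1 (mod 4), so (13/17) = +(17/13).
Reduce top mod 13: now compute (4/13).
Pull out 2^2: since 13 ≡ 5 (mod 8), (2/13) = -1, so (2/13)^2 = +1.
Reached (1/13) = 1. Collecting the sign flips along the way, the symbol is +1.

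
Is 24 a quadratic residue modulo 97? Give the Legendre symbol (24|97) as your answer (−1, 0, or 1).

Pull out 2^3: since 97 ≡ 1 (mod 8), (2/97) = +1, so (2/97)^3 = +1.
Reciprocity: 3 ≡ 3 and 97 ≡ 1 (mod 4), so (3/97) = +(97/3).
Reduce top mod 3: now compute (1/3).
Reached (1/3) = 1. Collecting the sign flips along the way, the symbol is +1.

1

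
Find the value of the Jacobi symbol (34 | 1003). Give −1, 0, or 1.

0

Pull out 2: since 1003 ≡ 3 (mod 8), (2/1003) = -1.
Reciprocity: 17 ≡ 1 and 1003 ≡ 3 (mod 4), so (17/1003) = +(1003/17).
Reduce top mod 17: now compute (0/17).
Top reduces to 0: gcd > 1, so the symbol is 0.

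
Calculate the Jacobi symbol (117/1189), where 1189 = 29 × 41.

-1

Reciprocity: 117 ≡ 1 and 1189 ≡ 1 (mod 4), so (117/1189) = +(1189/117).
Reduce top mod 117: now compute (19/117).
Reciprocity: 19 ≡ 3 and 117 ≡ 1 (mod 4), so (19/117) = +(117/19).
Reduce top mod 19: now compute (3/19).
Reciprocity: 3 ≡ 3 and 19 ≡ 3 (mod 4), so (3/19) = −(19/3).
Reduce top mod 3: now compute (1/3).
Reached (1/3) = 1. Collecting the sign flips along the way, the symbol is -1.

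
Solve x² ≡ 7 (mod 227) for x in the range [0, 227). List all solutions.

37, 190

Since 227 ≡ 3 (mod 4), a square root of 7 is 7^((227+1)/4) = 7^57 mod 227.
Repeated squaring: 7^2≡49, 7^4≡131, 7^8≡136, 7^16≡109, 7^32≡77 (mod 227).
7^57 = 7^(32+16+8+1) ≡ 190 (mod 227).
Check: 190² = 36100 ≡ 7 (mod 227). The two roots are 37 and 190.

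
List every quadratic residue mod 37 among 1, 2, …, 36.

1, 3, 4, 7, 9, 10, 11, 12, 16, 21, 25, 26, 27, 28, 30, 33, 34, 36

Square k = 1,…,18 (k and 37−k give the same square):
1²=1, 2²=4, 3²=9, 4²=16, 5²=25, 6²=36, 7²≡12, 8²≡27, 9²≡7, 10²≡26, 11²≡10, 12²≡33, 13²≡21, 14²≡11, 15²≡3, 16²≡34, 17²≡30, 18²≡28 (mod 37).
So the quadratic residues mod 37 are {1, 3, 4, 7, 9, 10, 11, 12, 16, 21, 25, 26, 27, 28, 30, 33, 34, 36}.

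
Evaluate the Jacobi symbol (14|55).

1

Pull out 2: since 55 ≡ 7 (mod 8), (2/55) = +1.
Reciprocity: 7 ≡ 3 and 55 ≡ 3 (mod 4), so (7/55) = −(55/7).
Reduce top mod 7: now compute (6/7).
Pull out 2: since 7 ≡ 7 (mod 8), (2/7) = +1.
Reciprocity: 3 ≡ 3 and 7 ≡ 3 (mod 4), so (3/7) = −(7/3).
Reduce top mod 3: now compute (1/3).
Reached (1/3) = 1. Collecting the sign flips along the way, the symbol is +1.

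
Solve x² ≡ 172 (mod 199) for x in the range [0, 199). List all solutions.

Since 199 ≡ 3 (mod 4), a square root of 172 is 172^((199+1)/4) = 172^50 mod 199.
Repeated squaring: 172^2≡132, 172^4≡111, 172^8≡182, 172^16≡90, 172^32≡140 (mod 199).
172^50 = 172^(32+16+2) ≡ 157 (mod 199).
Check: 157² = 24649 ≡ 172 (mod 199). The two roots are 42 and 157.

42, 157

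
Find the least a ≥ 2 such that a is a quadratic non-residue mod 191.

(2/191) = +1, so 2 is a residue.
(3/191) = +1, so 3 is a residue.
(4/191) = +1, so 4 is a residue.
(5/191) = +1, so 5 is a residue.
(6/191) = +1, so 6 is a residue.
(7/191) = −1, so 7 is the smallest positive non-residue mod 191.

7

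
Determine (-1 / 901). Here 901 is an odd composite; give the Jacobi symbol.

1

First reduce: -1 ≡ 900 (mod 901).
Pull out 2^2: since 901 ≡ 5 (mod 8), (2/901) = -1, so (2/901)^2 = +1.
Reciprocity: 225 ≡ 1 and 901 ≡ 1 (mod 4), so (225/901) = +(901/225).
Reduce top mod 225: now compute (1/225).
Reached (1/225) = 1. Collecting the sign flips along the way, the symbol is +1.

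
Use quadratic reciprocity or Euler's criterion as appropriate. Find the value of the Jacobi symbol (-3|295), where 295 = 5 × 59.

First reduce: -3 ≡ 292 (mod 295).
Pull out 2^2: since 295 ≡ 7 (mod 8), (2/295) = +1, so (2/295)^2 = +1.
Reciprocity: 73 ≡ 1 and 295 ≡ 3 (mod 4), so (73/295) = +(295/73).
Reduce top mod 73: now compute (3/73).
Reciprocity: 3 ≡ 3 and 73 ≡ 1 (mod 4), so (3/73) = +(73/3).
Reduce top mod 3: now compute (1/3).
Reached (1/3) = 1. Collecting the sign flips along the way, the symbol is +1.

1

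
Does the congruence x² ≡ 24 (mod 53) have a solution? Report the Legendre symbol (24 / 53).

1

Pull out 2^3: since 53 ≡ 5 (mod 8), (2/53) = -1, so (2/53)^3 = -1.
Reciprocity: 3 ≡ 3 and 53 ≡ 1 (mod 4), so (3/53) = +(53/3).
Reduce top mod 3: now compute (2/3).
Pull out 2: since 3 ≡ 3 (mod 8), (2/3) = -1.
Reached (1/3) = 1. Collecting the sign flips along the way, the symbol is +1.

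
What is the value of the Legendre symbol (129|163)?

Reciprocity: 129 ≡ 1 and 163 ≡ 3 (mod 4), so (129/163) = +(163/129).
Reduce top mod 129: now compute (34/129).
Pull out 2: since 129 ≡ 1 (mod 8), (2/129) = +1.
Reciprocity: 17 ≡ 1 and 129 ≡ 1 (mod 4), so (17/129) = +(129/17).
Reduce top mod 17: now compute (10/17).
Pull out 2: since 17 ≡ 1 (mod 8), (2/17) = +1.
Reciprocity: 5 ≡ 1 and 17 ≡ 1 (mod 4), so (5/17) = +(17/5).
Reduce top mod 5: now compute (2/5).
Pull out 2: since 5 ≡ 5 (mod 8), (2/5) = -1.
Reached (1/5) = 1. Collecting the sign flips along the way, the symbol is -1.

-1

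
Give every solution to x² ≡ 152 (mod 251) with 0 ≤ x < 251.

34, 217

Since 251 ≡ 3 (mod 4), a square root of 152 is 152^((251+1)/4) = 152^63 mod 251.
Repeated squaring: 152^2≡12, 152^4≡144, 152^8≡154, 152^16≡122, 152^32≡75 (mod 251).
152^63 = 152^(32+16+8+4+2+1) ≡ 217 (mod 251).
Check: 217² = 47089 ≡ 152 (mod 251). The two roots are 34 and 217.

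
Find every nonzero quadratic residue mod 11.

Square k = 1,…,5 (k and 11−k give the same square):
1²=1, 2²=4, 3²=9, 4²≡5, 5²≡3 (mod 11).
So the quadratic residues mod 11 are {1, 3, 4, 5, 9}.

1 3 4 5 9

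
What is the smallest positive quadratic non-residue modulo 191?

7

(2/191) = +1, so 2 is a residue.
(3/191) = +1, so 3 is a residue.
(4/191) = +1, so 4 is a residue.
(5/191) = +1, so 5 is a residue.
(6/191) = +1, so 6 is a residue.
(7/191) = −1, so 7 is the smallest positive non-residue mod 191.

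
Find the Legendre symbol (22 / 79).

Pull out 2: since 79 ≡ 7 (mod 8), (2/79) = +1.
Reciprocity: 11 ≡ 3 and 79 ≡ 3 (mod 4), so (11/79) = −(79/11).
Reduce top mod 11: now compute (2/11).
Pull out 2: since 11 ≡ 3 (mod 8), (2/11) = -1.
Reached (1/11) = 1. Collecting the sign flips along the way, the symbol is +1.

1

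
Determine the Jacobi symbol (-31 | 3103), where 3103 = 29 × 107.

-1

First reduce: -31 ≡ 3072 (mod 3103).
Pull out 2^10: since 3103 ≡ 7 (mod 8), (2/3103) = +1, so (2/3103)^10 = +1.
Reciprocity: 3 ≡ 3 and 3103 ≡ 3 (mod 4), so (3/3103) = −(3103/3).
Reduce top mod 3: now compute (1/3).
Reached (1/3) = 1. Collecting the sign flips along the way, the symbol is -1.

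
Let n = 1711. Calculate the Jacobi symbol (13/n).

Reciprocity: 13 ≡ 1 and 1711 ≡ 3 (mod 4), so (13/1711) = +(1711/13).
Reduce top mod 13: now compute (8/13).
Pull out 2^3: since 13 ≡ 5 (mod 8), (2/13) = -1, so (2/13)^3 = -1.
Reached (1/13) = 1. Collecting the sign flips along the way, the symbol is -1.

-1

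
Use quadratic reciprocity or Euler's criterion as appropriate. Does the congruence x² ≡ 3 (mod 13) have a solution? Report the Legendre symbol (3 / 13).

1

Euler's criterion: (3/13) ≡ 3^6 (mod 13).
3^2 ≡ 9 (mod 13)
3^4 ≡ 3 (mod 13)
3^6 = 3^(4+2) ≡ 1 (mod 13).
Result is 1, so (3/13) = 1.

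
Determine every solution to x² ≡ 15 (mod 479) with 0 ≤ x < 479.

203, 276

Since 479 ≡ 3 (mod 4), a square root of 15 is 15^((479+1)/4) = 15^120 mod 479.
Repeated squaring: 15^2≡225, 15^4≡330, 15^8≡167, 15^16≡107, 15^32≡432, 15^64≡293 (mod 479).
15^120 = 15^(64+32+16+8) ≡ 276 (mod 479).
Check: 276² = 76176 ≡ 15 (mod 479). The two roots are 203 and 276.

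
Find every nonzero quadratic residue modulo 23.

Square k = 1,…,11 (k and 23−k give the same square):
1²=1, 2²=4, 3²=9, 4²=16, 5²≡2, 6²≡13, 7²≡3, 8²≡18, 9²≡12, 10²≡8, 11²≡6 (mod 23).
So the quadratic residues mod 23 are {1, 2, 3, 4, 6, 8, 9, 12, 13, 16, 18}.

1, 2, 3, 4, 6, 8, 9, 12, 13, 16, 18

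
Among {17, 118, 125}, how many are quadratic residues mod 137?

2

(17/137) = +1 → QR.
(118/137) = +1 → QR.
(125/137) = -1 → non-residue.
Total quadratic residues among the 3: 2.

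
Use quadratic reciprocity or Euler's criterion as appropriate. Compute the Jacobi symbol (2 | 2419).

Pull out 2: since 2419 ≡ 3 (mod 8), (2/2419) = -1.
Reached (1/2419) = 1. Collecting the sign flips along the way, the symbol is -1.

-1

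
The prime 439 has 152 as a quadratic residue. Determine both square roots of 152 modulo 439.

213, 226

Since 439 ≡ 3 (mod 4), a square root of 152 is 152^((439+1)/4) = 152^110 mod 439.
Repeated squaring: 152^2≡276, 152^4≡229, 152^8≡200, 152^16≡51, 152^32≡406, 152^64≡211 (mod 439).
152^110 = 152^(64+32+8+4+2) ≡ 226 (mod 439).
Check: 226² = 51076 ≡ 152 (mod 439). The two roots are 213 and 226.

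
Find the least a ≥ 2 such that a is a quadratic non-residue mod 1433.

(2/1433) = +1, so 2 is a residue.
(3/1433) = −1, so 3 is the smallest positive non-residue mod 1433.

3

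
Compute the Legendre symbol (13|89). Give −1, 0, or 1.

Reciprocity: 13 ≡ 1 and 89 ≡ 1 (mod 4), so (13/89) = +(89/13).
Reduce top mod 13: now compute (11/13).
Reciprocity: 11 ≡ 3 and 13 ≡ 1 (mod 4), so (11/13) = +(13/11).
Reduce top mod 11: now compute (2/11).
Pull out 2: since 11 ≡ 3 (mod 8), (2/11) = -1.
Reached (1/11) = 1. Collecting the sign flips along the way, the symbol is -1.

-1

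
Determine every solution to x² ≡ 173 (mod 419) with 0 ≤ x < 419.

43, 376

Since 419 ≡ 3 (mod 4), a square root of 173 is 173^((419+1)/4) = 173^105 mod 419.
Repeated squaring: 173^2≡180, 173^4≡137, 173^8≡333, 173^16≡273, 173^32≡366, 173^64≡295 (mod 419).
173^105 = 173^(64+32+8+1) ≡ 43 (mod 419).
Check: 43² = 1849 ≡ 173 (mod 419). The two roots are 43 and 376.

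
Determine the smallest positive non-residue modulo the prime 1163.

(2/1163) = −1, so 2 is the smallest positive non-residue mod 1163.

2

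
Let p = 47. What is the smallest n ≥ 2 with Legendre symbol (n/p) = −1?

(2/47) = +1, so 2 is a residue.
(3/47) = +1, so 3 is a residue.
(4/47) = +1, so 4 is a residue.
(5/47) = −1, so 5 is the smallest positive non-residue mod 47.

5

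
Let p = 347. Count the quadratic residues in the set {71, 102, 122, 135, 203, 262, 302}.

3

(71/347) = +1 → QR.
(102/347) = +1 → QR.
(122/347) = -1 → non-residue.
(135/347) = -1 → non-residue.
(203/347) = -1 → non-residue.
(262/347) = -1 → non-residue.
(302/347) = +1 → QR.
Total quadratic residues among the 7: 3.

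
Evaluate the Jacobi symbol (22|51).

Pull out 2: since 51 ≡ 3 (mod 8), (2/51) = -1.
Reciprocity: 11 ≡ 3 and 51 ≡ 3 (mod 4), so (11/51) = −(51/11).
Reduce top mod 11: now compute (7/11).
Reciprocity: 7 ≡ 3 and 11 ≡ 3 (mod 4), so (7/11) = −(11/7).
Reduce top mod 7: now compute (4/7).
Pull out 2^2: since 7 ≡ 7 (mod 8), (2/7) = +1, so (2/7)^2 = +1.
Reached (1/7) = 1. Collecting the sign flips along the way, the symbol is -1.

-1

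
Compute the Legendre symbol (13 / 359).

-1

Reciprocity: 13 ≡ 1 and 359 ≡ 3 (mod 4), so (13/359) = +(359/13).
Reduce top mod 13: now compute (8/13).
Pull out 2^3: since 13 ≡ 5 (mod 8), (2/13) = -1, so (2/13)^3 = -1.
Reached (1/13) = 1. Collecting the sign flips along the way, the symbol is -1.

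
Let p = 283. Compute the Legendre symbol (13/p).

1

Euler's criterion: (13/283) ≡ 13^141 (mod 283).
13^2 ≡ 169 (mod 283)
13^4 ≡ 261 (mod 283)
13^8 ≡ 201 (mod 283)
13^16 ≡ 215 (mod 283)
13^32 ≡ 96 (mod 283)
13^64 ≡ 160 (mod 283)
13^128 ≡ 130 (mod 283)
13^141 = 13^(128+8+4+1) ≡ 1 (mod 283).
Result is 1, so (13/283) = 1.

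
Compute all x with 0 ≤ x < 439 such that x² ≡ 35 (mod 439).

Since 439 ≡ 3 (mod 4), a square root of 35 is 35^((439+1)/4) = 35^110 mod 439.
Repeated squaring: 35^2≡347, 35^4≡123, 35^8≡203, 35^16≡382, 35^32≡176, 35^64≡246 (mod 439).
35^110 = 35^(64+32+8+4+2) ≡ 332 (mod 439).
Check: 332² = 110224 ≡ 35 (mod 439). The two roots are 107 and 332.

107, 332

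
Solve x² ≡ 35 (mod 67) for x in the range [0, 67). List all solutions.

Since 67 ≡ 3 (mod 4), a square root of 35 is 35^((67+1)/4) = 35^17 mod 67.
Repeated squaring: 35^2≡19, 35^4≡26, 35^8≡6, 35^16≡36 (mod 67).
35^17 = 35^(16+1) ≡ 54 (mod 67).
Check: 54² = 2916 ≡ 35 (mod 67). The two roots are 13 and 54.

13, 54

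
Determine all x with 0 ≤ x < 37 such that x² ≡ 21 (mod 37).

37 ≡ 1 (mod 4), so we find a root by search.
Trying successive values, 13² = 169 ≡ 21 (mod 37). The other root is 37 − 13 = 24.

13, 24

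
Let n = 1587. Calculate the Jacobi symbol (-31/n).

-1

First reduce: -31 ≡ 1556 (mod 1587).
Pull out 2^2: since 1587 ≡ 3 (mod 8), (2/1587) = -1, so (2/1587)^2 = +1.
Reciprocity: 389 ≡ 1 and 1587 ≡ 3 (mod 4), so (389/1587) = +(1587/389).
Reduce top mod 389: now compute (31/389).
Reciprocity: 31 ≡ 3 and 389 ≡ 1 (mod 4), so (31/389) = +(389/31).
Reduce top mod 31: now compute (17/31).
Reciprocity: 17 ≡ 1 and 31 ≡ 3 (mod 4), so (17/31) = +(31/17).
Reduce top mod 17: now compute (14/17).
Pull out 2: since 17 ≡ 1 (mod 8), (2/17) = +1.
Reciprocity: 7 ≡ 3 and 17 ≡ 1 (mod 4), so (7/17) = +(17/7).
Reduce top mod 7: now compute (3/7).
Reciprocity: 3 ≡ 3 and 7 ≡ 3 (mod 4), so (3/7) = −(7/3).
Reduce top mod 3: now compute (1/3).
Reached (1/3) = 1. Collecting the sign flips along the way, the symbol is -1.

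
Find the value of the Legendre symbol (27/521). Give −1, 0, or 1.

Euler's criterion: (27/521) ≡ 27^260 (mod 521).
27^2 ≡ 208 (mod 521)
27^4 ≡ 21 (mod 521)
27^8 ≡ 441 (mod 521)
27^16 ≡ 148 (mod 521)
27^32 ≡ 22 (mod 521)
27^64 ≡ 484 (mod 521)
27^128 ≡ 327 (mod 521)
27^256 ≡ 124 (mod 521)
27^260 = 27^(256+4) ≡ 520 (mod 521).
Result is 520 ≡ −1, so (27/521) = −1.

-1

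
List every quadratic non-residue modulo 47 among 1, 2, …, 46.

5 10 11 13 15 19 20 22 23 26 29 30 31 33 35 38 39 40 41 43 44 45 46

Square k = 1,…,23 (k and 47−k give the same square):
1²=1, 2²=4, 3²=9, 4²=16, 5²=25, 6²=36, 7²≡2, 8²≡17, 9²≡34, 10²≡6, 11²≡27, 12²≡3, 13²≡28, 14²≡8, 15²≡37, 16²≡21, 17²≡7, 18²≡42, 19²≡32, 20²≡24, 21²≡18, 22²≡14, 23²≡12 (mod 47).
The residues are {1, 2, 3, 4, 6, 7, 8, 9, 12, 14, 16, 17, 18, 21, 24, 25, 27, 28, 32, 34, 36, 37, 42}; the non-residues are the remaining 23 nonzero classes.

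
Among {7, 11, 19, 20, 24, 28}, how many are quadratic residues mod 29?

4

(7/29) = +1 → QR.
(11/29) = -1 → non-residue.
(19/29) = -1 → non-residue.
(20/29) = +1 → QR.
(24/29) = +1 → QR.
(28/29) = +1 → QR.
Total quadratic residues among the 6: 4.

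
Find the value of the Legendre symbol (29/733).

-1

Euler's criterion: (29/733) ≡ 29^366 (mod 733).
29^2 ≡ 108 (mod 733)
29^4 ≡ 669 (mod 733)
29^8 ≡ 431 (mod 733)
29^16 ≡ 312 (mod 733)
29^32 ≡ 588 (mod 733)
29^64 ≡ 501 (mod 733)
29^128 ≡ 315 (mod 733)
29^256 ≡ 270 (mod 733)
29^366 = 29^(256+64+32+8+4+2) ≡ 732 (mod 733).
Result is 732 ≡ −1, so (29/733) = −1.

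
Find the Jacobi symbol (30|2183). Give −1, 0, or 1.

Pull out 2: since 2183 ≡ 7 (mod 8), (2/2183) = +1.
Reciprocity: 15 ≡ 3 and 2183 ≡ 3 (mod 4), so (15/2183) = −(2183/15).
Reduce top mod 15: now compute (8/15).
Pull out 2^3: since 15 ≡ 7 (mod 8), (2/15) = +1, so (2/15)^3 = +1.
Reached (1/15) = 1. Collecting the sign flips along the way, the symbol is -1.

-1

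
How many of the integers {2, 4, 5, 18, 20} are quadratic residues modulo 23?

(2/23) = +1 → QR.
(4/23) = +1 → QR.
(5/23) = -1 → non-residue.
(18/23) = +1 → QR.
(20/23) = -1 → non-residue.
Total quadratic residues among the 5: 3.

3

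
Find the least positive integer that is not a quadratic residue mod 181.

2

(2/181) = −1, so 2 is the smallest positive non-residue mod 181.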